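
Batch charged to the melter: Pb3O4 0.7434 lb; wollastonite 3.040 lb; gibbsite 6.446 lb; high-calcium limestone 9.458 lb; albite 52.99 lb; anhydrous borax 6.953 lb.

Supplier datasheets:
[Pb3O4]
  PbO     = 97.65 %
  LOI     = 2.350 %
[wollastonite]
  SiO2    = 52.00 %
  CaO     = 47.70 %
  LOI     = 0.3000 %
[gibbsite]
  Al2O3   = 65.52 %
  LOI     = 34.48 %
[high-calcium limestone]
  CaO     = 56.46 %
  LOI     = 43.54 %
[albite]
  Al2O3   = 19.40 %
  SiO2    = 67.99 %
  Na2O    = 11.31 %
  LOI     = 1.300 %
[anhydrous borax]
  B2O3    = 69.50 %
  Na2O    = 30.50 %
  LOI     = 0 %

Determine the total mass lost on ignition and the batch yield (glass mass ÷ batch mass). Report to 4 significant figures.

LOI loss = 7.056 lb; glass = 72.57 lb; yield = 91.14%

Working values are displayed (rounded to 4 significant figures) in the printout. Every computation runs at exact precision at every stage — each reported result is rounded exactly once — derived quantities, which include ignition loss, yield, net glass mass, the six compositions, the totals, are carried in full precision, precisely as stated by question or answer, from the weighed amounts per 72.57 lb of glass.
Ignition loss by material:
  Pb3O4: 0.7434 × 0.02350 = 0.01747 lb
  wollastonite: 3.040 × 0.003000 = 0.009120 lb
  gibbsite: 6.446 × 0.3448 = 2.223 lb
  high-calcium limestone: 9.458 × 0.4354 = 4.118 lb
  albite: 52.99 × 0.01300 = 0.6889 lb
  anhydrous borax: 6.953 × 0 = 0 lb
Total LOI = 7.056 lb
Glass = batch − LOI = 79.63 − 7.056 = 72.57 lb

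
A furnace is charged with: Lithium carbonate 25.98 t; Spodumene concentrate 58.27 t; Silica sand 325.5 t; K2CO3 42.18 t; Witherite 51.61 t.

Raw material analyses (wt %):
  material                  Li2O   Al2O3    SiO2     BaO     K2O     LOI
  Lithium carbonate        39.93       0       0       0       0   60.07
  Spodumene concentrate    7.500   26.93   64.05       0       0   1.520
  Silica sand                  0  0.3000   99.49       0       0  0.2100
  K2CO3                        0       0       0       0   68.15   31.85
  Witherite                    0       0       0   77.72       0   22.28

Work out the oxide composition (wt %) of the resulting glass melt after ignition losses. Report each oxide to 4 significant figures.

Glass mass = 461.4 t (batch 503.5 − LOI 42.11).
Composition: Li2O 3.195%, Al2O3 3.612%, SiO2 78.27%, BaO 8.693%, K2O 6.230%

Mid-chain values are shown (rounded to four significant digits) on the page; all arithmetic holds full float precision throughout. A single rounding finalizes each reported value; the derived quantities are computed using the weight values for 461.4 t of glass in full precision (ignition loss, glass mass, the yield, the five compositions, totals), precisely as stated by either problem or answer.
What the batch supplies per oxide:
  Li2O: 25.98·0.3993 + 58.27·0.07500 = 14.74 t
  Al2O3: 58.27·0.2693 + 325.5·0.003000 = 16.67 t
  SiO2: 58.27·0.6405 + 325.5·0.9949 = 361.2 t
  BaO: 51.61·0.7772 = 40.11 t
  K2O: 42.18·0.6815 = 28.75 t
LOI: 25.98·0.6007 + 58.27·0.01520 + 325.5·0.002100 + 42.18·0.3185 + 51.61·0.2228 = 42.11 t
Net of LOI, the glass mass = 503.5 − 42.11 = 461.4 t (matching Σ of the oxides)
wt %: oxide over glass, times 100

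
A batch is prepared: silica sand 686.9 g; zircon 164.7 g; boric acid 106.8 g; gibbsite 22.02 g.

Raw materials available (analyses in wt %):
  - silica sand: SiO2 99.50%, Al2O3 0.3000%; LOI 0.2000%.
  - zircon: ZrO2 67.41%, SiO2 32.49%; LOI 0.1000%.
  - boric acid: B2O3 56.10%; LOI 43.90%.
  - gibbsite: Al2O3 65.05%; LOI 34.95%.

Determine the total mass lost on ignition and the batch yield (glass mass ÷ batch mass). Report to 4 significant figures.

LOI loss = 56.12 g; glass = 924.3 g; yield = 94.28%

Rounding to four significant digits extends to every in-between result as displayed — the working math carries full precision at each step; every reported result takes just one rounding — all derived quantities, which include the yield, net glass mass, totals, LOI, four oxide percentages, are rebuilt at exact precision, exactly as printed in question or answer, from the batch weights on 924.3 g of glass.
Ignition loss by material:
  silica sand: 686.9 × 0.002000 = 1.374 g
  zircon: 164.7 × 0.001000 = 0.1647 g
  boric acid: 106.8 × 0.4390 = 46.89 g
  gibbsite: 22.02 × 0.3495 = 7.696 g
Total LOI = 56.12 g
Glass = batch − LOI = 980.4 − 56.12 = 924.3 g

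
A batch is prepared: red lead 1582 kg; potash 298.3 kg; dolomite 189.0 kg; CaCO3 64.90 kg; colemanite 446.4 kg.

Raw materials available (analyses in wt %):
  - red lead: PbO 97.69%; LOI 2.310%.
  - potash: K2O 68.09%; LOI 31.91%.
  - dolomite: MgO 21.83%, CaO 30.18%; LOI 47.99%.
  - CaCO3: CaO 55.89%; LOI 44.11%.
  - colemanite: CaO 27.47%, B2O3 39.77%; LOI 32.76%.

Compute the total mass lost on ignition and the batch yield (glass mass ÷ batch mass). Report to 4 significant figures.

In-progress results appear, with 4-significant-figure rounding, on the page; the whole derivation keeps full float precision at all times. Exactly one rounding goes into each reported number; the derived quantities are recomputed starting from the weights for 2183 kg of glass at full precision (ignition loss, the five compositions, yield, totals, glass mass) as given in the question or the answer.
Loss on ignition, line by line:
  red lead: 1582 × 0.02310 = 36.54 kg
  potash: 298.3 × 0.3191 = 95.19 kg
  dolomite: 189.0 × 0.4799 = 90.70 kg
  CaCO3: 64.90 × 0.4411 = 28.63 kg
  colemanite: 446.4 × 0.3276 = 146.2 kg
Total LOI = 397.3 kg
Glass = batch − LOI = 2581 − 397.3 = 2183 kg

LOI loss = 397.3 kg; glass = 2183 kg; yield = 84.60%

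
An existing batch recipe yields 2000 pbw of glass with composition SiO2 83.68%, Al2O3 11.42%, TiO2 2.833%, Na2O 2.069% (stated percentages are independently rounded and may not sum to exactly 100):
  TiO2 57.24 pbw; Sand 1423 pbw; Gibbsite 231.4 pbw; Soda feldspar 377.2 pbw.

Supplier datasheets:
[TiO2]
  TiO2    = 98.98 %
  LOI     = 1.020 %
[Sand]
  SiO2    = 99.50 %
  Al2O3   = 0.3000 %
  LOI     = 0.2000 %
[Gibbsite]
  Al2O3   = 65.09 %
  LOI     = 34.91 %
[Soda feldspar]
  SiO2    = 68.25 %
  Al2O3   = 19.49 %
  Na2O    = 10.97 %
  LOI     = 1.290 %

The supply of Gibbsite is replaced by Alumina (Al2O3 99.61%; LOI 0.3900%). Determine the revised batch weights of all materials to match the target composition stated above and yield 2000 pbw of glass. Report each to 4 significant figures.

Revised batch per 2000 pbw glass:
  TiO2: 57.24 pbw
  Sand: 1423 pbw
  Alumina: 151.2 pbw
  Soda feldspar: 377.2 pbw
Total batch = 2009 pbw; LOI loss = 8.885 pbw

Rounding to four significant figures extends to every working value as shown; the whole derivation runs at exact precision from first step to last. Each reported number is rounded exactly once — all derived quantities, which include the yield, four oxide percentages, ignition loss, the totals, net glass mass, are recomputed in exact precision, exactly as shown in question or answer, from the weighed amounts for 2000 pbw of glass.
Per-oxide target masses for 2000 pbw glass:
  SiO2: 83.68% × 2000 = 1674 pbw
  Al2O3: 11.42% × 2000 = 228.4 pbw
  TiO2: 2.833% × 2000 = 56.66 pbw
  Na2O: 2.069% × 2000 = 41.38 pbw
Mass-balance tally per oxide with the batch weights as given, relative to the basis at hand (sum by sum, the targets are met exact up to rounding of places):
  SiO2: 1423·0.9950 + 377.2·0.6825 = 1673 pbw (target 1674 pbw)
  Al2O3: 1423·0.003000 + 151.2·0.9961 + 377.2·0.1949 = 228.4 pbw (target 228.4 pbw)
  TiO2: 57.24·0.9898 = 56.66 pbw (target 56.66 pbw)
  Na2O: 377.2·0.1097 = 41.38 pbw (target 41.38 pbw)
Glass-mass sanity pass: whole batch net of LOI = 2000 pbw (oxide target masses add up to 2000 pbw; the stated basis being 2000 pbw — rounding explains the deltas).
Summing the batch: Σ batch = 2009 pbw; the LOI term Σ batch·LOI equals 8.885 pbw; yield = glass ÷ total batch = 99.56%.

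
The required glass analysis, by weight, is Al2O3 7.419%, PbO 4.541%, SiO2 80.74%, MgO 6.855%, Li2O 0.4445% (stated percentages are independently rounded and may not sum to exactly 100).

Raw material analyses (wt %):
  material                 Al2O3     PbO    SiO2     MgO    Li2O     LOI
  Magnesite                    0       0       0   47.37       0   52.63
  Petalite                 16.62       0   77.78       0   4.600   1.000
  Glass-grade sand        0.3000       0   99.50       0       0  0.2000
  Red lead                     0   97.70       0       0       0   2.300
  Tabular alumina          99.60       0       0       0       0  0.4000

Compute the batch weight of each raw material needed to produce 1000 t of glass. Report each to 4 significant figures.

Full float precision is carried at all times. Working values appear rounded to four significant figures across the worked steps. Every reported figure includes exactly one rounding — the derived quantities are rebuilt starting from the weights for 1000 t of glass at exact precision (the yield, glass mass, totals, ignition loss, the five compositions), as set out in problem or answer.
Per-oxide target masses for 1000 t glass:
  Al2O3: 7.419% × 1000 = 74.19 t
  PbO: 4.541% × 1000 = 45.41 t
  SiO2: 80.74% × 1000 = 807.4 t
  MgO: 6.855% × 1000 = 68.55 t
  Li2O: 0.4445% × 1000 = 4.445 t
Sums-versus-targets review on the weights just shown, against the basis in use (every target is met by its sum exact up to rounding of places):
  Al2O3: 96.63·0.1662 + 735.9·0.003000 + 56.15·0.9960 = 74.19 t (target 74.19 t)
  PbO: 46.48·0.9770 = 45.41 t (target 45.41 t)
  SiO2: 96.63·0.7778 + 735.9·0.9950 = 807.4 t (target 807.4 t)
  MgO: 144.7·0.4737 = 68.54 t (target 68.55 t)
  Li2O: 96.63·0.04600 = 4.445 t (target 4.445 t)
Glass-mass sanity pass: net batch after ignition = 1000 t (summing oxide targets gives 1000 t; the stated basis being 1000 t — gaps are rounding artifacts).
Batch grand total — Σ batch = 1080 t; LOI loss = Σ batch·LOI = 79.89 t; the yield ratio, glass ÷ batch: 92.60%.

Batch per 1000 t glass:
  Magnesite: 144.7 t
  Petalite: 96.63 t
  Glass-grade sand: 735.9 t
  Red lead: 46.48 t
  Tabular alumina: 56.15 t
Total batch = 1080 t; LOI loss = 79.89 t; yield = 92.60%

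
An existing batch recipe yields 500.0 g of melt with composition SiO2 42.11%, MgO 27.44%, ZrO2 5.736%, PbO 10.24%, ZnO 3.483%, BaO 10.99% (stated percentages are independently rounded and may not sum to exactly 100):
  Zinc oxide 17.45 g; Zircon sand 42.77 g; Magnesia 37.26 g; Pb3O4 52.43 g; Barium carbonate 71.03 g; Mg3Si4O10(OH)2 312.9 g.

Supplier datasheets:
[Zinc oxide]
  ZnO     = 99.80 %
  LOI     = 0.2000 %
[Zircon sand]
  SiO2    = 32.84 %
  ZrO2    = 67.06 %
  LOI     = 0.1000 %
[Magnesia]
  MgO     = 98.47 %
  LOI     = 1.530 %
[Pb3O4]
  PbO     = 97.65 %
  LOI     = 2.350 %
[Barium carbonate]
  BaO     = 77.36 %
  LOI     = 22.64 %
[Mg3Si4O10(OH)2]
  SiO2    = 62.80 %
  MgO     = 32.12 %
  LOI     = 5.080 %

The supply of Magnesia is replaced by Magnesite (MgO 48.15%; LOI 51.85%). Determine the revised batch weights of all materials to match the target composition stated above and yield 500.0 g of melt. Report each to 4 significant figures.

Revised batch per 500.0 g melt:
  Zinc oxide: 17.45 g
  Zircon sand: 42.77 g
  Magnesite: 76.21 g
  Pb3O4: 52.43 g
  Barium carbonate: 71.03 g
  Mg3Si4O10(OH)2: 312.9 g
Total batch = 572.8 g; LOI loss = 72.80 g

Every computation keeps full precision in all steps — values along the way are printed rounded off to 4 significant digits as written; a single rounding produces every reported number; derived quantities are recomputed in exact precision (LOI, the totals, the yield, glass mass, six oxide percentages) starting from the weights for 500.0 g of glass, as given in the question or the answer.
Target masses of each oxide per 500.0 g melt:
  SiO2: 42.11% × 500.0 = 210.6 g
  MgO: 27.44% × 500.0 = 137.2 g
  ZrO2: 5.736% × 500.0 = 28.68 g
  PbO: 10.24% × 500.0 = 51.20 g
  ZnO: 3.483% × 500.0 = 17.42 g
  BaO: 10.99% × 500.0 = 54.95 g
Mass-balance tally per oxide using the reported weights, against the basis in use (oxide sums agree with the targets net of answer rounding effects):
  SiO2: 42.77·0.3284 + 312.9·0.6280 = 210.5 g (target 210.6 g)
  MgO: 76.21·0.4815 + 312.9·0.3212 = 137.2 g (target 137.2 g)
  ZrO2: 42.77·0.6706 = 28.68 g (target 28.68 g)
  PbO: 52.43·0.9765 = 51.20 g (target 51.20 g)
  ZnO: 17.45·0.9980 = 17.42 g (target 17.42 g)
  BaO: 71.03·0.7736 = 54.95 g (target 54.95 g)
Glass-mass sanity pass: Σ batch − LOI loss = 500.0 g (summing oxide targets gives 500.0 g; stated basis 500.0 g — deltas are rounding alone).
Whole-batch sum: Σ batch = 572.8 g; LOI removed, Σ of batch·LOI: 72.80 g; yield: glass divided by total = 87.29%.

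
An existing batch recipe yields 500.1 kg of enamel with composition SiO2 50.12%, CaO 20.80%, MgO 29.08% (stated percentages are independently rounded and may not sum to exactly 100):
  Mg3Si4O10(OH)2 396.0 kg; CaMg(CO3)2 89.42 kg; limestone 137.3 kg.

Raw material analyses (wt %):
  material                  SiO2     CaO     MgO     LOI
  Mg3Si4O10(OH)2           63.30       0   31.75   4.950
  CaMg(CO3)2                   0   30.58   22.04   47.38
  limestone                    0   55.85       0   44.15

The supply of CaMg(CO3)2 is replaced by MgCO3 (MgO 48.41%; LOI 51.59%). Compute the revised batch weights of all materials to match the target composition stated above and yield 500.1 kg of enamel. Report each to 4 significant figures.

Revised batch per 500.1 kg enamel:
  Mg3Si4O10(OH)2: 396.0 kg
  MgCO3: 40.71 kg
  limestone: 186.3 kg
Total batch = 623.0 kg; LOI loss = 122.9 kg

Intermediates appear, rounded to four significant figures, as written; exact precision is kept throughout. Exactly one rounding lands on every reported figure. Derived quantities are carried starting from the weights at 500.1 kg of glass at full precision (the yield, net glass mass, the three compositions, totals, ignition loss) as given in the problem or answer text.
Target masses of each oxide per 500.1 kg enamel:
  SiO2: 50.12% × 500.1 = 250.7 kg
  CaO: 20.80% × 500.1 = 104.0 kg
  MgO: 29.08% × 500.1 = 145.4 kg
Checking each oxide sum applying the batch weights above, per the basis as stated (summed amounts equal target values up to rounding of the answer):
  SiO2: 396.0·0.6330 = 250.7 kg (target 250.7 kg)
  CaO: 186.3·0.5585 = 104.0 kg (target 104.0 kg)
  MgO: 396.0·0.3175 + 40.71·0.4841 = 145.4 kg (target 145.4 kg)
Glass mass check: whole batch net of LOI = 500.2 kg (per-oxide target masses sum to 500.1 kg; with the basis standing at 500.1 kg — any gap is answer rounding).
Adding the batch up: Σ batch = 623.0 kg; ignition loss, Σ(batch × LOI) = 122.9 kg; glass ÷ batch gives a yield of 80.28%.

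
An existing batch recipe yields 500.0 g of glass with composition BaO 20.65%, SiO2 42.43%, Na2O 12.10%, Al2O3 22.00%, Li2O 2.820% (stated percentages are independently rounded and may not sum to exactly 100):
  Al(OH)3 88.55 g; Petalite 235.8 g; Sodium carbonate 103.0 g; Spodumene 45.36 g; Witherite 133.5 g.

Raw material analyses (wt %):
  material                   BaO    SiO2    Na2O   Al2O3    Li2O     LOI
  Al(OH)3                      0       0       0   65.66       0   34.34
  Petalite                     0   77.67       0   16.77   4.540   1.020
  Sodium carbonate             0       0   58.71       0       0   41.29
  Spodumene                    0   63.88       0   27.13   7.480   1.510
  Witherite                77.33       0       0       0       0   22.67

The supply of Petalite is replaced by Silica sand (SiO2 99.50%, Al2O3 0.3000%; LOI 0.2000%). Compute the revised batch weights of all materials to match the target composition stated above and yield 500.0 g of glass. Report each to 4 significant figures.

Working values are displayed, rounded to four significant figures, between the steps — all arithmetic maintains exact precision through every step; each reported result is rounded once only — derived quantities (the yield, totals, net glass mass, the five compositions, LOI) are recomputed starting from the weights per 500.0 g of glass in exact precision, exactly as printed in the question or the answer.
Target masses of each oxide per 500.0 g glass:
  BaO: 20.65% × 500.0 = 103.2 g
  SiO2: 42.43% × 500.0 = 212.2 g
  Na2O: 12.10% × 500.0 = 60.50 g
  Al2O3: 22.00% × 500.0 = 110.0 g
  Li2O: 2.820% × 500.0 = 14.10 g
Checking each oxide sum given the weights on record, at the basis given (each sum matches its target mass modulo rounding of the values):
  BaO: 133.5·0.7733 = 103.2 g (target 103.2 g)
  SiO2: 92.20·0.9950 + 188.5·0.6388 = 212.2 g (target 212.2 g)
  Na2O: 103.0·0.5871 = 60.47 g (target 60.50 g)
  Al2O3: 89.22·0.6566 + 92.20·0.003000 + 188.5·0.2713 = 110.0 g (target 110.0 g)
  Li2O: 188.5·0.07480 = 14.10 g (target 14.10 g)
Glass mass check: the batch minus its LOI: 500.0 g (oxide target masses add up to 500.0 g; the stated basis being 500.0 g — gaps are rounding artifacts).
Batch total: Σ batch = 606.4 g; loss to ignition Σ batch·LOI = 106.5 g; yield: glass divided by total = 82.44%.

Revised batch per 500.0 g glass:
  Al(OH)3: 89.22 g
  Silica sand: 92.20 g
  Sodium carbonate: 103.0 g
  Spodumene: 188.5 g
  Witherite: 133.5 g
Total batch = 606.4 g; LOI loss = 106.5 g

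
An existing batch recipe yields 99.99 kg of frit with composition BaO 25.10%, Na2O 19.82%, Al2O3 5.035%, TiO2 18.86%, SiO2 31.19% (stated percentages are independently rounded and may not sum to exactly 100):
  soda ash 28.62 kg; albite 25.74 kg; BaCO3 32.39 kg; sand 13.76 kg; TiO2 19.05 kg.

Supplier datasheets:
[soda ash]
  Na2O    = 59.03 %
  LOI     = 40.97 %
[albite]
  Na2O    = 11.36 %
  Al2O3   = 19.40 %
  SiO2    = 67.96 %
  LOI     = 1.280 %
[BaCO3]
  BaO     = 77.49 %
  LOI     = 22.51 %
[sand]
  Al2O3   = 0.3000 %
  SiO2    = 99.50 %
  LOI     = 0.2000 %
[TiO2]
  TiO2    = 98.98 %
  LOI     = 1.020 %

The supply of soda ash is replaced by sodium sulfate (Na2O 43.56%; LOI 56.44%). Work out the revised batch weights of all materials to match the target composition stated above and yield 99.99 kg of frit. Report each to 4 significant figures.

Rounding to four significant figures extends to every working value as shown; each numeric step maintains exact precision throughout. Each reported value receives exactly one rounding — the derived quantities (net glass mass, totals, five oxide percentages, ignition loss, the yield) are computed in full float precision starting from the weights for 99.99 kg of glass, as written in the problem or the answer.
Per-oxide target masses for 99.99 kg frit:
  BaO: 25.10% × 99.99 = 25.10 kg
  Na2O: 19.82% × 99.99 = 19.82 kg
  Al2O3: 5.035% × 99.99 = 5.034 kg
  TiO2: 18.86% × 99.99 = 18.86 kg
  SiO2: 31.19% × 99.99 = 31.19 kg
Checking each oxide sum with the batch weights as given, on the stated basis (every target is met by its sum once rounding is allowed for):
  BaO: 32.39·0.7749 = 25.10 kg (target 25.10 kg)
  Na2O: 38.78·0.4356 + 25.74·0.1136 = 19.82 kg (target 19.82 kg)
  Al2O3: 25.74·0.1940 + 13.76·0.003000 = 5.035 kg (target 5.034 kg)
  TiO2: 19.05·0.9898 = 18.86 kg (target 18.86 kg)
  SiO2: 25.74·0.6796 + 13.76·0.9950 = 31.18 kg (target 31.19 kg)
Consistency of the glass mass: total batch − LOI = 99.99 kg (the targets, summed, come to 99.99 kg; with the basis standing at 99.99 kg — rounding explains the deltas).
Adding the batch up: Σ batch = 129.7 kg; ignition loss, Σ(batch × LOI) = 29.73 kg; the yield ratio, glass ÷ batch: 77.08%.

Revised batch per 99.99 kg frit:
  sodium sulfate: 38.78 kg
  albite: 25.74 kg
  BaCO3: 32.39 kg
  sand: 13.76 kg
  TiO2: 19.05 kg
Total batch = 129.7 kg; LOI loss = 29.73 kg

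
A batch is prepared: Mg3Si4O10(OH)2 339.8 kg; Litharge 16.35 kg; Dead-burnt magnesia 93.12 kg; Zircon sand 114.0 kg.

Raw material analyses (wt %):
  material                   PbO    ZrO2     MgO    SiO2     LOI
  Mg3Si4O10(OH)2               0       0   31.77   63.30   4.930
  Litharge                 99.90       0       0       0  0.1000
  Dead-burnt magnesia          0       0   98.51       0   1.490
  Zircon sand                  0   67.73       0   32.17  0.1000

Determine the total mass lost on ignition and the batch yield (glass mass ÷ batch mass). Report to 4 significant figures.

LOI loss = 18.27 kg; glass = 545.0 kg; yield = 96.76%

Intermediates are displayed rounded to 4 significant digits between the steps; full float precision is kept in every operation; every reported result takes exactly one rounding — all derived quantities are carried in full float precision (glass mass, ignition loss, the four compositions, yield, totals) from the batch weights for 545.0 kg of glass, as set out in the question or the answer.
Material-by-material LOI:
  Mg3Si4O10(OH)2: 339.8 × 0.04930 = 16.75 kg
  Litharge: 16.35 × 0.001000 = 0.01635 kg
  Dead-burnt magnesia: 93.12 × 0.01490 = 1.387 kg
  Zircon sand: 114.0 × 0.001000 = 0.1140 kg
Total LOI = 18.27 kg
Glass = batch − LOI = 563.3 − 18.27 = 545.0 kg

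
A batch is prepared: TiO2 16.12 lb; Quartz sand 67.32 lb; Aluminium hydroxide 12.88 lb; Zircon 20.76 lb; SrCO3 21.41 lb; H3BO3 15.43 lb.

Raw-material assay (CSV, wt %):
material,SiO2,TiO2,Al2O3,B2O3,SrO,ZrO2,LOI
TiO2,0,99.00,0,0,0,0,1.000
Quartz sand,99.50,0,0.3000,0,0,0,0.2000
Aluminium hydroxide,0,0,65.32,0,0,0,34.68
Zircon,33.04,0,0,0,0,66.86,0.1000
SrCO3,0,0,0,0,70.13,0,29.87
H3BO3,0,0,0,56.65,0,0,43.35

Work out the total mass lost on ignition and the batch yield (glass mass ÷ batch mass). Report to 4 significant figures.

Each numeric step runs at exact precision throughout; the intermediate values are shown, with 4-significant-figure rounding, when written out — a single rounding produces each reported figure — all derived quantities, which include LOI, net glass mass, the yield, the totals, six oxide percentages, are carried at full float precision, as given in question or answer, using the weight values on 136.1 lb of glass.
Per-material ignition loss:
  TiO2: 16.12 × 0.01000 = 0.1612 lb
  Quartz sand: 67.32 × 0.002000 = 0.1346 lb
  Aluminium hydroxide: 12.88 × 0.3468 = 4.467 lb
  Zircon: 20.76 × 0.001000 = 0.02076 lb
  SrCO3: 21.41 × 0.2987 = 6.395 lb
  H3BO3: 15.43 × 0.4335 = 6.689 lb
Total LOI = 17.87 lb
Glass = batch − LOI = 153.9 − 17.87 = 136.1 lb

LOI loss = 17.87 lb; glass = 136.1 lb; yield = 88.39%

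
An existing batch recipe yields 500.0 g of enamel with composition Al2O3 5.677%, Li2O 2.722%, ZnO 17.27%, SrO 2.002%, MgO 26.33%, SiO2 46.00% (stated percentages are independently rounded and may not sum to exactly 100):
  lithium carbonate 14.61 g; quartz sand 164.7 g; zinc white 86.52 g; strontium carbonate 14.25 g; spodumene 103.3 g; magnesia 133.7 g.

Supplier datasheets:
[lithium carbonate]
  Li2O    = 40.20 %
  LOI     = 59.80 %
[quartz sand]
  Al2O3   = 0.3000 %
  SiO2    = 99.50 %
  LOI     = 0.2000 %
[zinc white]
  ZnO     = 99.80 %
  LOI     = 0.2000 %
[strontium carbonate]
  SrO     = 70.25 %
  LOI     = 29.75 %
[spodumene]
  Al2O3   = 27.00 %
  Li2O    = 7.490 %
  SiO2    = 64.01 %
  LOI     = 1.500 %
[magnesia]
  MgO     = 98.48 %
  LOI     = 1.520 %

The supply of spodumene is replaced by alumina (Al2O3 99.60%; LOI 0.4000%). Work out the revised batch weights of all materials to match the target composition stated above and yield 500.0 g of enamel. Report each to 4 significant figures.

The intermediate values appear (rounded to 4 significant figures) alongside each step — every computation carries full precision at each step. Every reported figure sees exactly one rounding — the derived quantities, which include the six compositions, LOI, the totals, yield, net glass mass, are re-derived at full precision, as quoted within question or answer, starting from the weights at 500.0 g of glass.
Per-oxide target masses for 500.0 g enamel:
  Al2O3: 5.677% × 500.0 = 28.38 g
  Li2O: 2.722% × 500.0 = 13.61 g
  ZnO: 17.27% × 500.0 = 86.35 g
  SrO: 2.002% × 500.0 = 10.01 g
  MgO: 26.33% × 500.0 = 131.6 g
  SiO2: 46.00% × 500.0 = 230.0 g
Oxide-by-oxide audit given the weights on record, under the basis named above (target by target, the sums agree modulo rounding of the values):
  Al2O3: 231.2·0.003000 + 27.80·0.9960 = 28.38 g (target 28.38 g)
  Li2O: 33.86·0.4020 = 13.61 g (target 13.61 g)
  ZnO: 86.52·0.9980 = 86.35 g (target 86.35 g)
  SrO: 14.25·0.7025 = 10.01 g (target 10.01 g)
  MgO: 133.7·0.9848 = 131.7 g (target 131.6 g)
  SiO2: 231.2·0.9950 = 230.0 g (target 230.0 g)
Glass-mass bookkeeping: batch total minus LOI = 500.1 g (oxide target masses add up to 500.0 g; the stated basis being 500.0 g — deltas are rounding alone).
Whole-batch sum: Σ batch = 527.3 g; Σ batch·LOI gives LOI loss = 27.27 g; glass ÷ batch gives a yield of 94.83%.

Revised batch per 500.0 g enamel:
  lithium carbonate: 33.86 g
  quartz sand: 231.2 g
  zinc white: 86.52 g
  strontium carbonate: 14.25 g
  alumina: 27.80 g
  magnesia: 133.7 g
Total batch = 527.3 g; LOI loss = 27.27 g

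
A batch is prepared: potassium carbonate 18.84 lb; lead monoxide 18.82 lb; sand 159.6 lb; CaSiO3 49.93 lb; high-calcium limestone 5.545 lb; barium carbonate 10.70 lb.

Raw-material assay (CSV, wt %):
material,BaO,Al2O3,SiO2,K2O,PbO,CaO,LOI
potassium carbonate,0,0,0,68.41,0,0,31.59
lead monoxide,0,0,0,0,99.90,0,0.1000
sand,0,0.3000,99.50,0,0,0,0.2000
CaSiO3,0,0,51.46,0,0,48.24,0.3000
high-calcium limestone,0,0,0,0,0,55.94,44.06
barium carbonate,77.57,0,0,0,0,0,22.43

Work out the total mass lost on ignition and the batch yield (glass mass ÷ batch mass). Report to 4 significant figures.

LOI loss = 11.28 lb; glass = 252.2 lb; yield = 95.72%

The working math runs at full float precision from start to finish; in-progress results are shown, rounded to four significant digits, at each printed step — each reported number is rounded once only. All derived quantities (totals, net glass mass, six oxide percentages, ignition loss, the yield) are computed in full precision from the weighed amounts for 252.2 lb of glass, exactly as shown in question or answer.
Per-material ignition loss:
  potassium carbonate: 18.84 × 0.3159 = 5.952 lb
  lead monoxide: 18.82 × 0.001000 = 0.01882 lb
  sand: 159.6 × 0.002000 = 0.3192 lb
  CaSiO3: 49.93 × 0.003000 = 0.1498 lb
  high-calcium limestone: 5.545 × 0.4406 = 2.443 lb
  barium carbonate: 10.70 × 0.2243 = 2.400 lb
Total LOI = 11.28 lb
Glass = batch − LOI = 263.4 − 11.28 = 252.2 lb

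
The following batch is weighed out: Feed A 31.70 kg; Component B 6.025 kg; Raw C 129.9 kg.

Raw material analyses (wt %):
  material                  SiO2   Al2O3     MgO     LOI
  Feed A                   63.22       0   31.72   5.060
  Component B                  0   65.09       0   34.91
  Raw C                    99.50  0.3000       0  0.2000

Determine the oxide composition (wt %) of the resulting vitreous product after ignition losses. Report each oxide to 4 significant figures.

Every computation runs at exact precision in all steps; in-progress results are shown (rounded to four significant digits) when written out — each reported result includes exactly one rounding; the derived quantities, which include totals, three oxide percentages, glass mass, the yield, ignition loss, are rebuilt in full precision, as they appear in the question or the answer, using the weight values on 163.7 kg of glass.
Oxide-by-oxide delivered mass:
  SiO2: 31.70·0.6322 + 129.9·0.9950 = 149.3 kg
  Al2O3: 6.025·0.6509 + 129.9·0.003000 = 4.311 kg
  MgO: 31.70·0.3172 = 10.06 kg
LOI: 31.70·0.05060 + 6.025·0.3491 + 129.9·0.002000 = 3.967 kg
Glass mass = batch − LOI = 167.6 − 3.967 = 163.7 kg (matching Σ of the oxides)
wt % = oxide mass / glass mass × 100

Glass mass = 163.7 kg (batch 167.6 − LOI 3.967).
Composition: SiO2 91.22%, Al2O3 2.634%, MgO 6.144%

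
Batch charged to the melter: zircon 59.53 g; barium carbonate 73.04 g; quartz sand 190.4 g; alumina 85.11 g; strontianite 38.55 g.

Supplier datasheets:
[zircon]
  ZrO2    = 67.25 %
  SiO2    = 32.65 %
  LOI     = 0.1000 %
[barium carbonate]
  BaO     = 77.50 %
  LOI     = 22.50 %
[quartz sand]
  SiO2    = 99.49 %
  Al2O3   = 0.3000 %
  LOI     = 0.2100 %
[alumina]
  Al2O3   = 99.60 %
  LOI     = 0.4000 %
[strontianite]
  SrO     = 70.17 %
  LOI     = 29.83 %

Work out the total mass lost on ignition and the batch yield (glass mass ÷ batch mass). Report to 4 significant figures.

LOI loss = 28.73 g; glass = 417.9 g; yield = 93.57%

All arithmetic runs at full float precision throughout — rounding to 4 significant digits applies to every working value as shown — every reported figure is rounded once only — derived quantities, which include net glass mass, LOI, the five compositions, yield, totals, are re-derived in full float precision, as set out in question or answer, using the weight values per 417.9 g of glass.
Per-material ignition loss:
  zircon: 59.53 × 0.001000 = 0.05953 g
  barium carbonate: 73.04 × 0.2250 = 16.43 g
  quartz sand: 190.4 × 0.002100 = 0.3998 g
  alumina: 85.11 × 0.004000 = 0.3404 g
  strontianite: 38.55 × 0.2983 = 11.50 g
Total LOI = 28.73 g
Glass = batch − LOI = 446.6 − 28.73 = 417.9 g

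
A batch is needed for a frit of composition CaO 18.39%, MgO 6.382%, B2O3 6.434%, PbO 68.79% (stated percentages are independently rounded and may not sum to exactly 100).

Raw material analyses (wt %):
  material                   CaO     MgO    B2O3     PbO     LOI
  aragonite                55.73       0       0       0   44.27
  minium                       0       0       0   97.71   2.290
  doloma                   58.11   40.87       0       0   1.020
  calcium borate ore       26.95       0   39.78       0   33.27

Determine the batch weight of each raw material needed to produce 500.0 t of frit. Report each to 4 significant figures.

The working math runs at full precision in all steps. Mid-chain values appear (rounded to 4 significant figures) across the worked steps; exactly one rounding is applied to each reported value — derived quantities (totals, glass mass, yield, four oxide percentages, LOI) are re-derived in full precision from the batch weights for 500.0 t of glass, as given in question or answer.
Target oxide masses per 500.0 t frit:
  CaO: 18.39% × 500.0 = 91.95 t
  MgO: 6.382% × 500.0 = 31.91 t
  B2O3: 6.434% × 500.0 = 32.17 t
  PbO: 68.79% × 500.0 = 344.0 t
Oxide-by-oxide audit on the weights just shown, on the stated basis (oxide sums agree with the targets once rounding is allowed for):
  CaO: 44.47·0.5573 + 78.08·0.5811 + 80.87·0.2695 = 91.95 t (target 91.95 t)
  MgO: 78.08·0.4087 = 31.91 t (target 31.91 t)
  B2O3: 80.87·0.3978 = 32.17 t (target 32.17 t)
  PbO: 352.0·0.9771 = 343.9 t (target 344.0 t)
The glass-mass cross-check: batch Σ − ignition loss = 500.0 t (the Σ of target masses is 500.0 t; stated basis 500.0 t — gaps are rounding artifacts).
Total batch = Σ batch = 555.4 t; loss to ignition Σ batch·LOI = 55.45 t; as yield: glass ÷ batch → 90.02%.

Batch per 500.0 t frit:
  aragonite: 44.47 t
  minium: 352.0 t
  doloma: 78.08 t
  calcium borate ore: 80.87 t
Total batch = 555.4 t; LOI loss = 55.45 t; yield = 90.02%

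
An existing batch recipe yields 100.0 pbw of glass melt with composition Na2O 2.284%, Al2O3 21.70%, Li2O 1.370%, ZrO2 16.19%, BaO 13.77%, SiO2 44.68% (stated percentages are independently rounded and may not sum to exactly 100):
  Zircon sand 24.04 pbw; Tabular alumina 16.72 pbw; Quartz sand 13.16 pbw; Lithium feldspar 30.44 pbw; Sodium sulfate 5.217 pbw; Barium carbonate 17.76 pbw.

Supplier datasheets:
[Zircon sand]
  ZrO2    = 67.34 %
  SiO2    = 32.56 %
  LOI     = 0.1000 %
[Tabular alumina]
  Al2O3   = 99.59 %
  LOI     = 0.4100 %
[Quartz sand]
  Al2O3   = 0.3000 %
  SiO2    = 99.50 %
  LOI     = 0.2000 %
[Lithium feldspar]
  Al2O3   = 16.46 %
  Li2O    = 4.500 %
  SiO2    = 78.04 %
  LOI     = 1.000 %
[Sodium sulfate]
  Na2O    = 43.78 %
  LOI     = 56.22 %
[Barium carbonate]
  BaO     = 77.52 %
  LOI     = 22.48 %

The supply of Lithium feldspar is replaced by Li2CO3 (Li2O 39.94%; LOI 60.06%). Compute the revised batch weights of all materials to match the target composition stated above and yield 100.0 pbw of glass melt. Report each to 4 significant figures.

In-progress results are printed (rounded to four significant digits) at each printed step; the working math keeps full float precision through every step; a single rounding produces each reported result. Derived quantities, including the yield, glass mass, ignition loss, six oxide percentages, the totals, are carried from the weighed amounts at 100.0 pbw of glass in full float precision, as quoted within either problem or answer.
Oxide mass targets, per 100.0 pbw glass melt:
  Na2O: 2.284% × 100.0 = 2.284 pbw
  Al2O3: 21.70% × 100.0 = 21.70 pbw
  Li2O: 1.370% × 100.0 = 1.370 pbw
  ZrO2: 16.19% × 100.0 = 16.19 pbw
  BaO: 13.77% × 100.0 = 13.77 pbw
  SiO2: 44.68% × 100.0 = 44.68 pbw
Checking each oxide sum applying the batch weights above, on the stated basis (oxide sums agree with the targets within answer rounding):
  Na2O: 5.217·0.4378 = 2.284 pbw (target 2.284 pbw)
  Al2O3: 21.68·0.9959 + 37.04·0.003000 = 21.70 pbw (target 21.70 pbw)
  Li2O: 3.430·0.3994 = 1.370 pbw (target 1.370 pbw)
  ZrO2: 24.04·0.6734 = 16.19 pbw (target 16.19 pbw)
  BaO: 17.76·0.7752 = 13.77 pbw (target 13.77 pbw)
  SiO2: 24.04·0.3256 + 37.04·0.9950 = 44.68 pbw (target 44.68 pbw)
Glass mass check: total batch − LOI = 99.99 pbw (oxide target masses add up to 99.99 pbw; stated basis 100.0 pbw — a pure rounding effect).
Summing the batch: Σ batch = 109.2 pbw; ignition loss, Σ(batch × LOI) = 9.173 pbw; yield: glass divided by total = 91.60%.

Revised batch per 100.0 pbw glass melt:
  Zircon sand: 24.04 pbw
  Tabular alumina: 21.68 pbw
  Quartz sand: 37.04 pbw
  Li2CO3: 3.430 pbw
  Sodium sulfate: 5.217 pbw
  Barium carbonate: 17.76 pbw
Total batch = 109.2 pbw; LOI loss = 9.173 pbw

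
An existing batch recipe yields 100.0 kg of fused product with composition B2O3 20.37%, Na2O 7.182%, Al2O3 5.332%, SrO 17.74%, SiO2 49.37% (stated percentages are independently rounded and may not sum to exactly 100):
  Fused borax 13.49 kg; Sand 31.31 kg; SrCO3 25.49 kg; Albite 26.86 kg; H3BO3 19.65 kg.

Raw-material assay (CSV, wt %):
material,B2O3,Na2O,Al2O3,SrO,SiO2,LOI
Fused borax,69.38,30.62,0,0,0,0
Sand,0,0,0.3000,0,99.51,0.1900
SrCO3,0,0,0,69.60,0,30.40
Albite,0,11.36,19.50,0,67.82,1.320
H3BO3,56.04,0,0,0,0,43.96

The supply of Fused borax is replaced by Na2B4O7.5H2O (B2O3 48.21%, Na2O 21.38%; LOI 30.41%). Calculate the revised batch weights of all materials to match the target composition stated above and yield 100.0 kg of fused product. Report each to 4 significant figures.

Mid-chain values are printed (rounded to 4 significant figures) at each printed step; full float precision is kept at every stage. Exactly one rounding goes into every reported number — the derived quantities, which include ignition loss, net glass mass, the yield, totals, five oxide percentages, are rebuilt in exact precision, as set out in problem or answer, starting from the weights per 100.0 kg of glass.
The oxide mass targets at 100.0 kg fused product:
  B2O3: 20.37% × 100.0 = 20.37 kg
  Na2O: 7.182% × 100.0 = 7.182 kg
  Al2O3: 5.332% × 100.0 = 5.332 kg
  SrO: 17.74% × 100.0 = 17.74 kg
  SiO2: 49.37% × 100.0 = 49.37 kg
Balance tally, oxide-wise, given the weights on record, relative to the basis at hand (sums match the target masses given rounding of the digits):
  B2O3: 19.32·0.4821 + 19.73·0.5604 = 20.37 kg (target 20.37 kg)
  Na2O: 19.32·0.2138 + 26.86·0.1136 = 7.182 kg (target 7.182 kg)
  Al2O3: 31.31·0.003000 + 26.86·0.1950 = 5.332 kg (target 5.332 kg)
  SrO: 25.49·0.6960 = 17.74 kg (target 17.74 kg)
  SiO2: 31.31·0.9951 + 26.86·0.6782 = 49.37 kg (target 49.37 kg)
Glass mass check: total charge less LOI = 100.0 kg (targets for the oxides total 99.99 kg; basis as stated: 100.0 kg — a pure rounding effect).
Whole-batch sum: Σ batch = 122.7 kg; LOI removed, Σ of batch·LOI: 22.71 kg; the yield ratio, glass ÷ batch: 81.49%.

Revised batch per 100.0 kg fused product:
  Na2B4O7.5H2O: 19.32 kg
  Sand: 31.31 kg
  SrCO3: 25.49 kg
  Albite: 26.86 kg
  H3BO3: 19.73 kg
Total batch = 122.7 kg; LOI loss = 22.71 kg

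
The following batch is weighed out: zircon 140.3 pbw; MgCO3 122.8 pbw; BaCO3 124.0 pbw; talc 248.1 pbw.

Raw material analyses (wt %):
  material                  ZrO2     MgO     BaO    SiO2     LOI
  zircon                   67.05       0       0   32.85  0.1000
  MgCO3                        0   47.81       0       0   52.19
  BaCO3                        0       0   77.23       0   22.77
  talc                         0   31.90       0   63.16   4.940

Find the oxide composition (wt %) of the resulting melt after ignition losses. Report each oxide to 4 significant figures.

Glass mass = 530.5 pbw (batch 635.2 − LOI 104.7).
Composition: ZrO2 17.73%, MgO 25.99%, BaO 18.05%, SiO2 38.23%

The working math runs at exact precision end to end; values along the way are printed (rounded to 4 significant figures) across the worked steps — exactly one rounding lands on every reported figure — the derived quantities are carried from the weighed amounts at 530.5 pbw of glass at exact precision (totals, ignition loss, the yield, four oxide percentages, glass mass) as written in question or answer.
Mass of each oxide from the mix:
  ZrO2: 140.3·0.6705 = 94.07 pbw
  MgO: 122.8·0.4781 + 248.1·0.3190 = 137.9 pbw
  BaO: 124.0·0.7723 = 95.77 pbw
  SiO2: 140.3·0.3285 + 248.1·0.6316 = 202.8 pbw
LOI: 140.3·0.001000 + 122.8·0.5219 + 124.0·0.2277 + 248.1·0.04940 = 104.7 pbw
Resulting glass, batch − LOI: 635.2 − 104.7 = 530.5 pbw (matching Σ of the oxides)
oxide / glass × 100 gives the wt %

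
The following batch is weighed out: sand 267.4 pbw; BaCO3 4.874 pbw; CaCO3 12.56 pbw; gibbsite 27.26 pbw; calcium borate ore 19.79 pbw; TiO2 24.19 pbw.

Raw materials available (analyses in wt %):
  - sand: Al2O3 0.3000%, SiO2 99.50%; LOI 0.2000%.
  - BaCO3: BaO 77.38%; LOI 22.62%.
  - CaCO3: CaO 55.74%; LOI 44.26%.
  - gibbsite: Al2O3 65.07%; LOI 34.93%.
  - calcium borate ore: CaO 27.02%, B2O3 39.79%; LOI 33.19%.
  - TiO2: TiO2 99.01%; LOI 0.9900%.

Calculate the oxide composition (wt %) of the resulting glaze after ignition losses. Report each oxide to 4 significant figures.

Each numeric step holds exact precision at every stage — the intermediate values are shown rounded to 4 significant digits across the worked steps; a single rounding completes every reported figure. All derived quantities are rebuilt at full precision (yield, the six compositions, glass mass, LOI, totals) using the weight values at 332.5 pbw of glass, as written in the question or the answer.
Mass of each oxide from the mix:
  CaO: 12.56·0.5574 + 19.79·0.2702 = 12.35 pbw
  Al2O3: 267.4·0.003000 + 27.26·0.6507 = 18.54 pbw
  TiO2: 24.19·0.9901 = 23.95 pbw
  B2O3: 19.79·0.3979 = 7.874 pbw
  BaO: 4.874·0.7738 = 3.772 pbw
  SiO2: 267.4·0.9950 = 266.1 pbw
LOI: 267.4·0.002000 + 4.874·0.2262 + 12.56·0.4426 + 27.26·0.3493 + 19.79·0.3319 + 24.19·0.009900 = 23.53 pbw
Net of LOI, the glass mass = 356.1 − 23.53 = 332.5 pbw (the oxide masses sum to this)
percent share: oxide ÷ glass, ×100

Glass mass = 332.5 pbw (batch 356.1 − LOI 23.53).
Composition: CaO 3.713%, Al2O3 5.575%, TiO2 7.202%, B2O3 2.368%, BaO 1.134%, SiO2 80.01%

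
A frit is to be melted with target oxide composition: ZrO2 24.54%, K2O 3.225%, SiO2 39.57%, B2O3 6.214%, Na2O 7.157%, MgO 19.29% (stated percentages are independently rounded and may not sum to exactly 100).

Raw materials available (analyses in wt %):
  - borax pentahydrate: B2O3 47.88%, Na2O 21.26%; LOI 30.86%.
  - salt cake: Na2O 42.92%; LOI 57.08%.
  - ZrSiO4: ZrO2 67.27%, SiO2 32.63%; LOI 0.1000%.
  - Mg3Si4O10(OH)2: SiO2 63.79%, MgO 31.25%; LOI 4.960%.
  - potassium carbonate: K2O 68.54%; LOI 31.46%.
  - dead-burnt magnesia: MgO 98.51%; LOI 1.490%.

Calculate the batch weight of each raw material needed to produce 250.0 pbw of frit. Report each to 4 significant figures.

Each numeric step keeps exact precision through the solve. Mid-chain values are shown rounded to four significant figures within the worked lines. A single rounding finalizes each reported figure. All derived quantities (ignition loss, the totals, the yield, six oxide percentages, glass mass) are re-derived in exact precision using the weight values for 250.0 pbw of glass as given in question or answer.
Target masses of each oxide per 250.0 pbw frit:
  ZrO2: 24.54% × 250.0 = 61.35 pbw
  K2O: 3.225% × 250.0 = 8.062 pbw
  SiO2: 39.57% × 250.0 = 98.92 pbw
  B2O3: 6.214% × 250.0 = 15.54 pbw
  Na2O: 7.157% × 250.0 = 17.89 pbw
  MgO: 19.29% × 250.0 = 48.22 pbw
Sums-versus-targets review applying the batch weights above, relative to the basis at hand (oxide sums agree with the targets modulo rounding of the values):
  ZrO2: 91.20·0.6727 = 61.35 pbw (target 61.35 pbw)
  K2O: 11.76·0.6854 = 8.060 pbw (target 8.062 pbw)
  SiO2: 91.20·0.3263 + 108.4·0.6379 = 98.91 pbw (target 98.92 pbw)
  B2O3: 32.45·0.4788 = 15.54 pbw (target 15.54 pbw)
  Na2O: 32.45·0.2126 + 25.62·0.4292 = 17.89 pbw (target 17.89 pbw)
  MgO: 108.4·0.3125 + 14.56·0.9851 = 48.22 pbw (target 48.22 pbw)
Auditing the glass mass value: total batch − LOI = 250.0 pbw (oxide target masses add up to 250.0 pbw; against the stated basis, 250.0 pbw — deltas are rounding alone).
Adding the batch up: Σ batch = 284.0 pbw; LOI removed, Σ of batch·LOI: 34.02 pbw; as yield: glass ÷ batch → 88.02%.

Batch per 250.0 pbw frit:
  borax pentahydrate: 32.45 pbw
  salt cake: 25.62 pbw
  ZrSiO4: 91.20 pbw
  Mg3Si4O10(OH)2: 108.4 pbw
  potassium carbonate: 11.76 pbw
  dead-burnt magnesia: 14.56 pbw
Total batch = 284.0 pbw; LOI loss = 34.02 pbw; yield = 88.02%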